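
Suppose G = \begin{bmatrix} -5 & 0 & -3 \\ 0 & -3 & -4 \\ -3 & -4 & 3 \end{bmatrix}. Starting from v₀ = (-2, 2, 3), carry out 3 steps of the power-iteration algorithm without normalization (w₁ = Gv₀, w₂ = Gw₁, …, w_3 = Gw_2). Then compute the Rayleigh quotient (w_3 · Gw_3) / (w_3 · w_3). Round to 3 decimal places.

2.085

w1 = Gv₀ = ((-5)·(-2) + 0·2 + (-3)·3; 0·(-2) + (-3)·2 + (-4)·3; (-3)·(-2) + (-4)·2 + 3·3) = (1, -18, 7)
w2 = Gw1 = ((-5)·1 + 0·(-18) + (-3)·7; 0·1 + (-3)·(-18) + (-4)·7; (-3)·1 + (-4)·(-18) + 3·7) = (-26, 26, 90)
w3 = Gw2 = (-140, -438, 244)
Gw3 = (-32, 338, 2904)
w3·Gw3 = (-140)·(-32) + (-438)·338 + 244·2904 = 565012; w3·w3 = (-140)·(-140) + (-438)·(-438) + 244·244 = 270980
λ ≈ 565012/270980 = 2.085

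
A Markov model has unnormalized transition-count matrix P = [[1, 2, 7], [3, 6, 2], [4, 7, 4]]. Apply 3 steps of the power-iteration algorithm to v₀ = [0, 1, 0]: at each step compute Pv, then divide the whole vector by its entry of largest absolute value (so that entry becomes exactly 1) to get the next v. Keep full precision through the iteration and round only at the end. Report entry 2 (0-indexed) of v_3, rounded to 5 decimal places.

Pv0 = (2.000000, 6.000000, 7.000000); divide by 7.000000 → v1 = (0.285714, 0.857143, 1.000000)
Pv1 = (9.000000, 8.000000, 11.142857); divide by 11.142857 → v2 = (0.807692, 0.717949, 1.000000)
Pv2 = (9.243590, 8.730769, 12.256410); divide by 12.256410 → v3 = (0.754184, 0.712343, 1.000000)
Requested entry of v3: 956/956 = 1.00000

1.00000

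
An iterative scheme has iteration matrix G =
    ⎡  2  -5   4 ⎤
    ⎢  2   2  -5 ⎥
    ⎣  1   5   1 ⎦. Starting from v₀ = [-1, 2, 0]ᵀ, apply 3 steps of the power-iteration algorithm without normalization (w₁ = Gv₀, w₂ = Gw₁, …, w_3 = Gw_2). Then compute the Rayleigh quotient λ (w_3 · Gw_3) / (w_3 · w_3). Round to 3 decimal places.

λ ≈ 0.059

w1 = Gv₀ = (2·(-1) + (-5)·2 + 4·0; 2·(-1) + 2·2 + (-5)·0; 1·(-1) + 5·2 + 1·0) = (-12, 2, 9)
w2 = Gw1 = (2·(-12) + (-5)·2 + 4·9; 2·(-12) + 2·2 + (-5)·9; 1·(-12) + 5·2 + 1·9) = (2, -65, 7)
w3 = Gw2 = (357, -161, -316)
Gw3 = (255, 1972, -764)
w3·Gw3 = 357·255 + (-161)·1972 + (-316)·(-764) = 14967; w3·w3 = 357·357 + (-161)·(-161) + (-316)·(-316) = 253226
λ ≈ 14967/253226 = 0.059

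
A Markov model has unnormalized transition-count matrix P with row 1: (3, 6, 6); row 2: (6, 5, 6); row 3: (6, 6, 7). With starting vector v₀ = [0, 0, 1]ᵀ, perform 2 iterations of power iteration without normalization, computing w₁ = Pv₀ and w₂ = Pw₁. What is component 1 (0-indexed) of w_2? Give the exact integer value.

w1 = Pv₀ = (3·0 + 6·0 + 6·1; 6·0 + 5·0 + 6·1; 6·0 + 6·0 + 7·1) = (6, 6, 7)
w2 = Pw1 = (3·6 + 6·6 + 6·7; 6·6 + 5·6 + 6·7; 6·6 + 6·6 + 7·7) = (96, 108, 121)
The requested component of w2 is 108.

108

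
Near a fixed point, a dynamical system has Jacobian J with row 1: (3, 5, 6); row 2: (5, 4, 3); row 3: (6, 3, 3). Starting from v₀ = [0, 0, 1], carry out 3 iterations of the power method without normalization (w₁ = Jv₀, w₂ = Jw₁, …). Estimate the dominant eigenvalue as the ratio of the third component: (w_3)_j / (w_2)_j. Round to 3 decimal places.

λ ≈ 11.500

w1 = Jv₀ = (3·0 + 5·0 + 6·1; 5·0 + 4·0 + 3·1; 6·0 + 3·0 + 3·1) = (6, 3, 3)
w2 = Jw1 = (3·6 + 5·3 + 6·3; 5·6 + 4·3 + 3·3; 6·6 + 3·3 + 3·3) = (51, 51, 54)
w3 = Jw2 = (732, 621, 621)
Ratio at component: 621 / 54 = 11.500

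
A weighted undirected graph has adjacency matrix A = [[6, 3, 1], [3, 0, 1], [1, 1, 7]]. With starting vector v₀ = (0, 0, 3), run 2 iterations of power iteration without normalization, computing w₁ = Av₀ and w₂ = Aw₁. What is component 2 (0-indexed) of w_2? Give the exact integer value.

w1 = Av₀ = (6·0 + 3·0 + 1·3; 3·0 + 0·0 + 1·3; 1·0 + 1·0 + 7·3) = (3, 3, 21)
w2 = Aw1 = (6·3 + 3·3 + 1·21; 3·3 + 0·3 + 1·21; 1·3 + 1·3 + 7·21) = (48, 30, 153)
The requested component of w2 is 153.

153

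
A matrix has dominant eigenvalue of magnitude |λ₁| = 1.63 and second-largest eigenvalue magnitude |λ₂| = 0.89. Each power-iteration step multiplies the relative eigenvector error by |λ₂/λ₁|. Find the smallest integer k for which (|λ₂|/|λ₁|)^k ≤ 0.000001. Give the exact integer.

|λ₂/λ₁| = 0.89/1.63 = 0.54601
Need k ≥ ln(0.000001) / ln(0.54601) = -13.8155 / -0.6051 ≈ 22.831
Smallest integer k satisfying the bound: 23

23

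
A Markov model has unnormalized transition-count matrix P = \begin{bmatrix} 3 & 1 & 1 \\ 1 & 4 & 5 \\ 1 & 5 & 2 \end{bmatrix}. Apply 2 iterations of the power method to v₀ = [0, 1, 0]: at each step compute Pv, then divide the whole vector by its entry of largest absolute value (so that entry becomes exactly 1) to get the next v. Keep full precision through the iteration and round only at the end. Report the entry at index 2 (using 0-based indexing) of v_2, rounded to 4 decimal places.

0.7381

Pv0 = (1.00000, 4.00000, 5.00000); divide by 5.00000 → v1 = (0.20000, 0.80000, 1.00000)
Pv1 = (2.40000, 8.40000, 6.20000); divide by 8.40000 → v2 = (0.28571, 1.00000, 0.73810)
Requested entry of v2: 31/42 = 0.7381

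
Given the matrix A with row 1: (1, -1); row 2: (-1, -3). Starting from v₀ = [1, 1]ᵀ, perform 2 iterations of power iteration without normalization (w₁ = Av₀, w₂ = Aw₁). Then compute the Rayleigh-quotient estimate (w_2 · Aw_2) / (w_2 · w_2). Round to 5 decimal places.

w1 = Av₀ = (1·1 + (-1)·1; (-1)·1 + (-3)·1) = (0, -4)
w2 = Aw1 = (1·0 + (-1)·(-4); (-1)·0 + (-3)·(-4)) = (4, 12)
Aw2 = (-8, -40)
w2·Aw2 = 4·(-8) + 12·(-40) = -512; w2·w2 = 4·4 + 12·12 = 160
λ ≈ -512/160 = -3.20000

-3.20000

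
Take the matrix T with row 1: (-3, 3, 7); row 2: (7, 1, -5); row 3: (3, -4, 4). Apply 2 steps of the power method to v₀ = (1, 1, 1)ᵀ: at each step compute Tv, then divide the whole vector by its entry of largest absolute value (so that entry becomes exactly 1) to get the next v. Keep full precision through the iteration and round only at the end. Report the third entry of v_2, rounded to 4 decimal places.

0.5676

Tv0 = (7.00000, 3.00000, 3.00000); divide by 7.00000 → v1 = (1.00000, 0.42857, 0.42857)
Tv1 = (1.28571, 5.28571, 3.00000); divide by 5.28571 → v2 = (0.24324, 1.00000, 0.56757)
Requested entry of v2: 21/37 = 0.5676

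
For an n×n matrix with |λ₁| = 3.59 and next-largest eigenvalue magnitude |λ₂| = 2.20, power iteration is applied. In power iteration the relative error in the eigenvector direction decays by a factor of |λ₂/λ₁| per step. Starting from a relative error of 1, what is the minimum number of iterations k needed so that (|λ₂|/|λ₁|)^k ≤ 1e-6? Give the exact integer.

|λ₂/λ₁| = 2.20/3.59 = 0.61281
Need k ≥ ln(1e-6) / ln(0.61281) = -13.8155 / -0.4897 ≈ 28.212
Smallest integer k satisfying the bound: 29

29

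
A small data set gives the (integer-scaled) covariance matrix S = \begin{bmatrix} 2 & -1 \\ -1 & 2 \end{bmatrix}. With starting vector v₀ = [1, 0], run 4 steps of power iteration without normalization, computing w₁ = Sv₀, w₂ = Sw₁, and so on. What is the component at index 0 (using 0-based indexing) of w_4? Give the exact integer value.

41

w1 = Sv₀ = (2, -1)
w2 = Sw1 = (5, -4)
w3 = Sw2 = (14, -13)
w4 = Sw3 = (41, -40)
The requested component of w4 is 41.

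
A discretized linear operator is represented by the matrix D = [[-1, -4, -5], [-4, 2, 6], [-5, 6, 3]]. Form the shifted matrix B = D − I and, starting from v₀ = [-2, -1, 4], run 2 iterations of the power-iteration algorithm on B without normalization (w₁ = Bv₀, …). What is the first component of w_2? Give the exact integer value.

B = D − I has rows (-2, -4, -5); (-4, 1, 6); (-5, 6, 2)
w1 = Bv₀ = ((-2)·(-2) + (-4)·(-1) + (-5)·4; (-4)·(-2) + 1·(-1) + 6·4; (-5)·(-2) + 6·(-1) + 2·4) = (-12, 31, 12)
w2 = Bw1 = ((-2)·(-12) + (-4)·31 + (-5)·12; (-4)·(-12) + 1·31 + 6·12; (-5)·(-12) + 6·31 + 2·12) = (-160, 151, 270)
Requested component of w2: -160

-160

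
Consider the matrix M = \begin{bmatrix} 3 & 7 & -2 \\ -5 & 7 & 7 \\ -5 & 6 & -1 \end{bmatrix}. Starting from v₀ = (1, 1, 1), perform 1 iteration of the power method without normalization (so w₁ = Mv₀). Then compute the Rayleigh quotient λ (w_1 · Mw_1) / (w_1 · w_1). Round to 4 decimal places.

λ ≈ 6.2276

w1 = Mv₀ = (3·1 + 7·1 + (-2)·1; (-5)·1 + 7·1 + 7·1; (-5)·1 + 6·1 + (-1)·1) = (8, 9, 0)
Mw1 = (87, 23, 14)
w1·Mw1 = 8·87 + 9·23 + 0·14 = 903; w1·w1 = 8·8 + 9·9 + 0·0 = 145
λ ≈ 903/145 = 6.2276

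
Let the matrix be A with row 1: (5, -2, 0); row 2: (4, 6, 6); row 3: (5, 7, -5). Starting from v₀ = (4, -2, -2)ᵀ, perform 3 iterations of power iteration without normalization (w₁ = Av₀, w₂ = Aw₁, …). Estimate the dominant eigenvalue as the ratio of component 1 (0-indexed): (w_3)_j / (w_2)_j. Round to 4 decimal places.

9.1111

w1 = Av₀ = (5·4 + (-2)·(-2) + 0·(-2); 4·4 + 6·(-2) + 6·(-2); 5·4 + 7·(-2) + (-5)·(-2)) = (24, -8, 16)
w2 = Aw1 = (5·24 + (-2)·(-8) + 0·16; 4·24 + 6·(-8) + 6·16; 5·24 + 7·(-8) + (-5)·16) = (136, 144, -16)
w3 = Aw2 = (392, 1312, 1768)
Ratio at component: 1312 / 144 = 9.1111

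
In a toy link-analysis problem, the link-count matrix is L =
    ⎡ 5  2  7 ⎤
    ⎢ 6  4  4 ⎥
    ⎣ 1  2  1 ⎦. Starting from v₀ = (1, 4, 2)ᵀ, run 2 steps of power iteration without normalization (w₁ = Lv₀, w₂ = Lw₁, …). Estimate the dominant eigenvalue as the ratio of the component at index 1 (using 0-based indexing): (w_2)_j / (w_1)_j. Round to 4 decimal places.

10.8667

w1 = Lv₀ = (5·1 + 2·4 + 7·2; 6·1 + 4·4 + 4·2; 1·1 + 2·4 + 1·2) = (27, 30, 11)
w2 = Lw1 = (5·27 + 2·30 + 7·11; 6·27 + 4·30 + 4·11; 1·27 + 2·30 + 1·11) = (272, 326, 98)
Ratio at component: 326 / 30 = 10.8667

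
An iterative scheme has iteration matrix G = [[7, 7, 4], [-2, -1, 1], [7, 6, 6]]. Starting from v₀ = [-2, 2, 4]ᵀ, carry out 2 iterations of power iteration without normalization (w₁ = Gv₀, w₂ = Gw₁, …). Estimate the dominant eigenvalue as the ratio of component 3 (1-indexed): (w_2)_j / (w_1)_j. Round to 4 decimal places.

w1 = Gv₀ = (16, 6, 22)
w2 = Gw1 = (242, -16, 280)
Ratio at component: 280 / 22 = 12.7273

λ ≈ 12.7273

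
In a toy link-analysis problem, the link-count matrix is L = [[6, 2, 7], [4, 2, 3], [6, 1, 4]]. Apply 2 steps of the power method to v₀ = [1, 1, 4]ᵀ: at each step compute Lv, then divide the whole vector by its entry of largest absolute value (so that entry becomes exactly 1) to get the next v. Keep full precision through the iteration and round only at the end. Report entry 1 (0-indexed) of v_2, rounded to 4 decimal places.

0.6029

Lv0 = (36.00000, 18.00000, 23.00000); divide by 36.00000 → v1 = (1.00000, 0.50000, 0.63889)
Lv1 = (11.47222, 6.91667, 9.05556); divide by 11.47222 → v2 = (1.00000, 0.60291, 0.78935)
Requested entry of v2: 249/413 = 0.6029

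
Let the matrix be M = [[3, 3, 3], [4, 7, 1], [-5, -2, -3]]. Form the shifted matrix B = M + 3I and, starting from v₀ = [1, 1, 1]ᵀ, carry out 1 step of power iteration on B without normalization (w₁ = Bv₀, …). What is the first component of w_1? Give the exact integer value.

12

B = M + 3I has rows (6, 3, 3); (4, 10, 1); (-5, -2, 0)
w1 = Bv₀ = (6·1 + 3·1 + 3·1; 4·1 + 10·1 + 1·1; (-5)·1 + (-2)·1 + 0·1) = (12, 15, -7)
Requested component of w1: 12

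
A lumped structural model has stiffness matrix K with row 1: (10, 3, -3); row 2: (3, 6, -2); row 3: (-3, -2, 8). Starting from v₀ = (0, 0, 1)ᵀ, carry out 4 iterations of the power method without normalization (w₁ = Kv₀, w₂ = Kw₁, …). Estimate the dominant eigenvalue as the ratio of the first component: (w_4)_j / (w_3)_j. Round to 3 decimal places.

w1 = Kv₀ = (10·0 + 3·0 + (-3)·1; 3·0 + 6·0 + (-2)·1; (-3)·0 + (-2)·0 + 8·1) = (-3, -2, 8)
w2 = Kw1 = (10·(-3) + 3·(-2) + (-3)·8; 3·(-3) + 6·(-2) + (-2)·8; (-3)·(-3) + (-2)·(-2) + 8·8) = (-60, -37, 77)
w3 = Kw2 = (-942, -556, 870)
w4 = Kw3 = (-13698, -7902, 10898)
Ratio at component: -13698 / -942 = 14.541

14.541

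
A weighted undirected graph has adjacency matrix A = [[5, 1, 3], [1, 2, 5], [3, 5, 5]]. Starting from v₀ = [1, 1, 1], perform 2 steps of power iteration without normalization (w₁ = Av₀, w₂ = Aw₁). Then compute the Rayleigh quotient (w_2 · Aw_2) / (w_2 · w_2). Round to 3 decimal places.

10.411

w1 = Av₀ = (5·1 + 1·1 + 3·1; 1·1 + 2·1 + 5·1; 3·1 + 5·1 + 5·1) = (9, 8, 13)
w2 = Aw1 = (5·9 + 1·8 + 3·13; 1·9 + 2·8 + 5·13; 3·9 + 5·8 + 5·13) = (92, 90, 132)
Aw2 = (946, 932, 1386)
w2·Aw2 = 92·946 + 90·932 + 132·1386 = 353864; w2·w2 = 92·92 + 90·90 + 132·132 = 33988
λ ≈ 353864/33988 = 10.411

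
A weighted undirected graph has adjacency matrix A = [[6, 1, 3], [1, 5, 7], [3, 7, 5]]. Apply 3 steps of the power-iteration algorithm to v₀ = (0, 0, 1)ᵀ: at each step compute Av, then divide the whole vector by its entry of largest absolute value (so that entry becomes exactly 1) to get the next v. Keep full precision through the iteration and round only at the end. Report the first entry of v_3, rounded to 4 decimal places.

0.5373

Av0 = (3.00000, 7.00000, 5.00000); divide by 7.00000 → v1 = (0.42857, 1.00000, 0.71429)
Av1 = (5.71429, 10.42857, 11.85714); divide by 11.85714 → v2 = (0.48193, 0.87952, 1.00000)
Av2 = (6.77108, 11.87952, 12.60241); divide by 12.60241 → v3 = (0.53728, 0.94264, 1.00000)
Requested entry of v3: 562/1046 = 0.5373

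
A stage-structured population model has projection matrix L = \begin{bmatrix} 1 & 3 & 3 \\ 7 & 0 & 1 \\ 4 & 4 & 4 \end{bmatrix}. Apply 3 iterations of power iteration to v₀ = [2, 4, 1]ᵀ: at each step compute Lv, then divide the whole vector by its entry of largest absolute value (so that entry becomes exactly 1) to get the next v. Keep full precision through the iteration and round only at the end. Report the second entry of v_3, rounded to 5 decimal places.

0.59193

Lv0 = (17.000000, 15.000000, 28.000000); divide by 28.000000 → v1 = (0.607143, 0.535714, 1.000000)
Lv1 = (5.214286, 5.250000, 8.571429); divide by 8.571429 → v2 = (0.608333, 0.612500, 1.000000)
Lv2 = (5.445833, 5.258333, 8.883333); divide by 8.883333 → v3 = (0.613039, 0.591932, 1.000000)
Requested entry of v3: 1262/2132 = 0.59193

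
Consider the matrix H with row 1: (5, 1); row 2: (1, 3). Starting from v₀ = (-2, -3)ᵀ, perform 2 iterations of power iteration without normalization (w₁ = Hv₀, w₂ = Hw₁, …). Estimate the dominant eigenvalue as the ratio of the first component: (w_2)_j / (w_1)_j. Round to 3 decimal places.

5.846

w1 = Hv₀ = (5·(-2) + 1·(-3); 1·(-2) + 3·(-3)) = (-13, -11)
w2 = Hw1 = (5·(-13) + 1·(-11); 1·(-13) + 3·(-11)) = (-76, -46)
Ratio at component: -76 / -13 = 5.846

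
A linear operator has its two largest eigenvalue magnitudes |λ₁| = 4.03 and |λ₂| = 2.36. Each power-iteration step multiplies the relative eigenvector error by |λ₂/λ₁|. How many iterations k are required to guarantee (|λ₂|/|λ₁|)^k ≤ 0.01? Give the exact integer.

9

|λ₂/λ₁| = 2.36/4.03 = 0.58561
Need k ≥ ln(0.01) / ln(0.58561) = -4.6052 / -0.5351 ≈ 8.606
Smallest integer k satisfying the bound: 9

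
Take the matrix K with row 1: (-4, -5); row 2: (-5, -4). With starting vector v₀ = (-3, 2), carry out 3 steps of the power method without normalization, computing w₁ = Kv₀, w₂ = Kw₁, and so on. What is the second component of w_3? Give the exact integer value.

w1 = Kv₀ = ((-4)·(-3) + (-5)·2; (-5)·(-3) + (-4)·2) = (2, 7)
w2 = Kw1 = ((-4)·2 + (-5)·7; (-5)·2 + (-4)·7) = (-43, -38)
w3 = Kw2 = (362, 367)
The requested component of w3 is 367.

367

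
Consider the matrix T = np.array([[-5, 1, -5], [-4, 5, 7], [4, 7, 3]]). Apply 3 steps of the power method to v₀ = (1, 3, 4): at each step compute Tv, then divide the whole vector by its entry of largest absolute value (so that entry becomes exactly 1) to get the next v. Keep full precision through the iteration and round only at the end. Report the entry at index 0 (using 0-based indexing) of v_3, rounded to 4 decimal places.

-0.1539

Tv0 = (-22.00000, 39.00000, 37.00000); divide by 39.00000 → v1 = (-0.56410, 1.00000, 0.94872)
Tv1 = (-0.92308, 13.89744, 7.58974); divide by 13.89744 → v2 = (-0.06642, 1.00000, 0.54613)
Tv2 = (-1.39852, 9.08856, 8.37269); divide by 9.08856 → v3 = (-0.15388, 1.00000, 0.92123)
Requested entry of v3: -758/4926 = -0.1539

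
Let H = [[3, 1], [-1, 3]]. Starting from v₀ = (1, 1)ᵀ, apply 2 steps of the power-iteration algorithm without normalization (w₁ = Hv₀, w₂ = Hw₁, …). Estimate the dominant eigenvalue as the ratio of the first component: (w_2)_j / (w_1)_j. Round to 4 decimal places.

w1 = Hv₀ = (4, 2)
w2 = Hw1 = (14, 2)
Ratio at component: 14 / 4 = 3.5000

λ ≈ 3.5000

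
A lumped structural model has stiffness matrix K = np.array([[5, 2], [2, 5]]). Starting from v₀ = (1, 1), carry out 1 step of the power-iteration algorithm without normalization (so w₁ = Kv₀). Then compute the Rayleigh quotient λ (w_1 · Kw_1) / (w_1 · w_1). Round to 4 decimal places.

w1 = Kv₀ = (5·1 + 2·1; 2·1 + 5·1) = (7, 7)
Kw1 = (49, 49)
w1·Kw1 = 7·49 + 7·49 = 686; w1·w1 = 7·7 + 7·7 = 98
λ ≈ 686/98 = 7.0000

λ ≈ 7.0000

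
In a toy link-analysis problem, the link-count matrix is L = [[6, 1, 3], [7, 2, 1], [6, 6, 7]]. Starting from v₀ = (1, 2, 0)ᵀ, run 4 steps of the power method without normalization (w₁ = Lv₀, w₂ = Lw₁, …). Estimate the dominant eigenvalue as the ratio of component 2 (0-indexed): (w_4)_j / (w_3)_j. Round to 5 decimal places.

w1 = Lv₀ = (6·1 + 1·2 + 3·0; 7·1 + 2·2 + 1·0; 6·1 + 6·2 + 7·0) = (8, 11, 18)
w2 = Lw1 = (6·8 + 1·11 + 3·18; 7·8 + 2·11 + 1·18; 6·8 + 6·11 + 7·18) = (113, 96, 240)
w3 = Lw2 = (1494, 1223, 2934)
w4 = Lw3 = (18989, 15838, 36840)
Ratio at component: 36840 / 2934 = 12.55624

12.55624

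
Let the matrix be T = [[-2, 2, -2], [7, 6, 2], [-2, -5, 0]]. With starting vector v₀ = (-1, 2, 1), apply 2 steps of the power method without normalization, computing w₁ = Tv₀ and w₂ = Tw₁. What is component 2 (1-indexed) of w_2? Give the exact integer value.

54

w1 = Tv₀ = ((-2)·(-1) + 2·2 + (-2)·1; 7·(-1) + 6·2 + 2·1; (-2)·(-1) + (-5)·2 + 0·1) = (4, 7, -8)
w2 = Tw1 = ((-2)·4 + 2·7 + (-2)·(-8); 7·4 + 6·7 + 2·(-8); (-2)·4 + (-5)·7 + 0·(-8)) = (22, 54, -43)
The requested component of w2 is 54.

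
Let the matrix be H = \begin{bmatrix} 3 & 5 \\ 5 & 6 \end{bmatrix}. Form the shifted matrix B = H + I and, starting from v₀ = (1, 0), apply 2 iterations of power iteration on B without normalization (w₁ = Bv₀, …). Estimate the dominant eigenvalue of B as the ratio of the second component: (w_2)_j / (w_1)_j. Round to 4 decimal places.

B = H + I has rows (4, 5); (5, 7)
w1 = Bv₀ = (4, 5)
w2 = Bw1 = (41, 55)
Ratio: 55/5 = 11.0000

11.0000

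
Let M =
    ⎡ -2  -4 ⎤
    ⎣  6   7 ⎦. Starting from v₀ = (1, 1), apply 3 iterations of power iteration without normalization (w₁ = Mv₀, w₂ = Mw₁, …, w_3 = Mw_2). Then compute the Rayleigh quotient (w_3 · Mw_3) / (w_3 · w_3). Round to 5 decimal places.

λ ≈ 1.65846

w1 = Mv₀ = ((-2)·1 + (-4)·1; 6·1 + 7·1) = (-6, 13)
w2 = Mw1 = ((-2)·(-6) + (-4)·13; 6·(-6) + 7·13) = (-40, 55)
w3 = Mw2 = (-140, 145)
Mw3 = (-300, 175)
w3·Mw3 = (-140)·(-300) + 145·175 = 67375; w3·w3 = (-140)·(-140) + 145·145 = 40625
λ ≈ 67375/40625 = 1.65846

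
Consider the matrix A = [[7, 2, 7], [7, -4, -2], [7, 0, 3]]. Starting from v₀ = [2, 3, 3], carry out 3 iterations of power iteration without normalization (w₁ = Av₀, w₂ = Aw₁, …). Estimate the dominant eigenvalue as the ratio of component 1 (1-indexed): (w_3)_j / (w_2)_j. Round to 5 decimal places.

13.83182

w1 = Av₀ = (41, -4, 23)
w2 = Aw1 = (440, 257, 356)
w3 = Aw2 = (6086, 1340, 4148)
Ratio at component: 6086 / 440 = 13.83182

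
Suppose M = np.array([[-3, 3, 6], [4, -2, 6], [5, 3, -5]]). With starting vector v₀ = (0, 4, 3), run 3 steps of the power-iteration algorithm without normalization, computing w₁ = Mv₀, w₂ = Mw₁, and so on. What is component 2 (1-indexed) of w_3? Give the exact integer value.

694

w1 = Mv₀ = ((-3)·0 + 3·4 + 6·3; 4·0 + (-2)·4 + 6·3; 5·0 + 3·4 + (-5)·3) = (30, 10, -3)
w2 = Mw1 = ((-3)·30 + 3·10 + 6·(-3); 4·30 + (-2)·10 + 6·(-3); 5·30 + 3·10 + (-5)·(-3)) = (-78, 82, 195)
w3 = Mw2 = (1650, 694, -1119)
The requested component of w3 is 694.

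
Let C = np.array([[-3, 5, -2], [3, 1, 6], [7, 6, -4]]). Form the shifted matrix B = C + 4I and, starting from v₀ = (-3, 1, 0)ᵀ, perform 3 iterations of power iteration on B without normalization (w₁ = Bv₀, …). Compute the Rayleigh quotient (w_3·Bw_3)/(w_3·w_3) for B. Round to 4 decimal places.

B = C + 4I has rows (1, 5, -2); (3, 5, 6); (7, 6, 0)
w1 = Bv₀ = (1·(-3) + 5·1 + (-2)·0; 3·(-3) + 5·1 + 6·0; 7·(-3) + 6·1 + 0·0) = (2, -4, -15)
w2 = Bw1 = (1·2 + 5·(-4) + (-2)·(-15); 3·2 + 5·(-4) + 6·(-15); 7·2 + 6·(-4) + 0·(-15)) = (12, -104, -10)
w3 = Bw2 = (-488, -544, -540)
Bw3 = (-2128, -7424, -6680)
w3·Bw3 = 8684320; w3·w3 = 825680; μ ≈ 8684320/825680 = 10.5178

μ ≈ 10.5178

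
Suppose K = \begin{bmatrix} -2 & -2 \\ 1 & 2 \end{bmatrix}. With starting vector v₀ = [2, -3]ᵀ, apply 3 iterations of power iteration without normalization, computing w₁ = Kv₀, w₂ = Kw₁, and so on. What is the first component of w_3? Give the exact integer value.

w1 = Kv₀ = (2, -4)
w2 = Kw1 = (4, -6)
w3 = Kw2 = (4, -8)
The requested component of w3 is 4.

4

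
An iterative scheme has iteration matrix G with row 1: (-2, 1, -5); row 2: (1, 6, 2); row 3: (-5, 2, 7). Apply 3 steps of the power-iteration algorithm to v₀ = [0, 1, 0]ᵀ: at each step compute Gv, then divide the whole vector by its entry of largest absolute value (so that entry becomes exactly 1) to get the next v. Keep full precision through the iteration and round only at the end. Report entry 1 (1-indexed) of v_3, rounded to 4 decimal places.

-0.1844

Gv0 = (1.00000, 6.00000, 2.00000); divide by 6.00000 → v1 = (0.16667, 1.00000, 0.33333)
Gv1 = (-1.00000, 6.83333, 3.50000); divide by 6.83333 → v2 = (-0.14634, 1.00000, 0.51220)
Gv2 = (-1.26829, 6.87805, 6.31707); divide by 6.87805 → v3 = (-0.18440, 1.00000, 0.91844)
Requested entry of v3: -52/282 = -0.1844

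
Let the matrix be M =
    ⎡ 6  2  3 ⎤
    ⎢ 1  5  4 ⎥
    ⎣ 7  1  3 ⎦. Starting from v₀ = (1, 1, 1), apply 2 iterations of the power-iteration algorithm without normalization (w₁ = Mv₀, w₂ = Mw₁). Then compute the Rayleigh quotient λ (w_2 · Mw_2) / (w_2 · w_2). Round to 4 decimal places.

w1 = Mv₀ = (11, 10, 11)
w2 = Mw1 = (119, 105, 120)
Mw2 = (1284, 1124, 1298)
w2·Mw2 = 119·1284 + 105·1124 + 120·1298 = 426576; w2·w2 = 119·119 + 105·105 + 120·120 = 39586
λ ≈ 426576/39586 = 10.7759

λ ≈ 10.7759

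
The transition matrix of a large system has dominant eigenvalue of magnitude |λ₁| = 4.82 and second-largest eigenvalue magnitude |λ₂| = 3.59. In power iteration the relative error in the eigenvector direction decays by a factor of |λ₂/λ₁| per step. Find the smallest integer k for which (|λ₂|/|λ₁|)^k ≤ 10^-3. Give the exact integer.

|λ₂/λ₁| = 3.59/4.82 = 0.74481
Need k ≥ ln(10^-3) / ln(0.74481) = -6.9078 / -0.2946 ≈ 23.446
Smallest integer k satisfying the bound: 24

24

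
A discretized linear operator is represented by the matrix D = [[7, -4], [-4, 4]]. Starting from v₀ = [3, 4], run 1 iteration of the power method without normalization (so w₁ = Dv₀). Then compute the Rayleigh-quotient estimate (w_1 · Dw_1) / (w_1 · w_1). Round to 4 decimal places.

w1 = Dv₀ = (7·3 + (-4)·4; (-4)·3 + 4·4) = (5, 4)
Dw1 = (19, -4)
w1·Dw1 = 5·19 + 4·(-4) = 79; w1·w1 = 5·5 + 4·4 = 41
λ ≈ 79/41 = 1.9268

λ ≈ 1.9268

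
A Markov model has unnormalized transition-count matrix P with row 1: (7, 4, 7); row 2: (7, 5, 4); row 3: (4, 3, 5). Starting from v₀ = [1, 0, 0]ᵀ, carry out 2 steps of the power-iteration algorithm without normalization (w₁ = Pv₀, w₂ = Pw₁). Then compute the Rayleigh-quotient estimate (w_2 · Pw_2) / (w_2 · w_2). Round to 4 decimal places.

λ ≈ 15.2980

w1 = Pv₀ = (7·1 + 4·0 + 7·0; 7·1 + 5·0 + 4·0; 4·1 + 3·0 + 5·0) = (7, 7, 4)
w2 = Pw1 = (7·7 + 4·7 + 7·4; 7·7 + 5·7 + 4·4; 4·7 + 3·7 + 5·4) = (105, 100, 69)
Pw2 = (1618, 1511, 1065)
w2·Pw2 = 105·1618 + 100·1511 + 69·1065 = 394475; w2·w2 = 105·105 + 100·100 + 69·69 = 25786
λ ≈ 394475/25786 = 15.2980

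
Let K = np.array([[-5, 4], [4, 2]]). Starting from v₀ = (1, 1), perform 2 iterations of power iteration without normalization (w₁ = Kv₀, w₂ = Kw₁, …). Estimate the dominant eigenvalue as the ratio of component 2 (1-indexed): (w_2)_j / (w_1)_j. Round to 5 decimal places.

λ ≈ 1.33333

w1 = Kv₀ = (-1, 6)
w2 = Kw1 = (29, 8)
Ratio at component: 8 / 6 = 1.33333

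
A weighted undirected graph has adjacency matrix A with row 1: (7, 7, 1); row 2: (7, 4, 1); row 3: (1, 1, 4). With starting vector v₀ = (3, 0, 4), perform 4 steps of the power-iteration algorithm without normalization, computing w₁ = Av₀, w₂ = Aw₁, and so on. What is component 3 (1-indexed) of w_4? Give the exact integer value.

13320

w1 = Av₀ = (7·3 + 7·0 + 1·4; 7·3 + 4·0 + 1·4; 1·3 + 1·0 + 4·4) = (25, 25, 19)
w2 = Aw1 = (7·25 + 7·25 + 1·19; 7·25 + 4·25 + 1·19; 1·25 + 1·25 + 4·19) = (369, 294, 126)
w3 = Aw2 = (4767, 3885, 1167)
w4 = Aw3 = (61731, 50076, 13320)
The requested component of w4 is 13320.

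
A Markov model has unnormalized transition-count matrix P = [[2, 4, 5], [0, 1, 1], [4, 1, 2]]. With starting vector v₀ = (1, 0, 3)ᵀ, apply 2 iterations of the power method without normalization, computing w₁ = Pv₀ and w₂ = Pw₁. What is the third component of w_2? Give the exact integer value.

91

w1 = Pv₀ = (17, 3, 10)
w2 = Pw1 = (96, 13, 91)
The requested component of w2 is 91.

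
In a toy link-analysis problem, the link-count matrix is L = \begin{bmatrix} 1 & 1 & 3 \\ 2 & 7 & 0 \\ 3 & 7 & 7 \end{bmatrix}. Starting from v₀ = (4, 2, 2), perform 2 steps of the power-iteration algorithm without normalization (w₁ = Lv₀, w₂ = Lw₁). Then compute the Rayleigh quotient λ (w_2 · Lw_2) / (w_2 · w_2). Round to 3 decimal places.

w1 = Lv₀ = (1·4 + 1·2 + 3·2; 2·4 + 7·2 + 0·2; 3·4 + 7·2 + 7·2) = (12, 22, 40)
w2 = Lw1 = (1·12 + 1·22 + 3·40; 2·12 + 7·22 + 0·40; 3·12 + 7·22 + 7·40) = (154, 178, 470)
Lw2 = (1742, 1554, 4998)
w2·Lw2 = 154·1742 + 178·1554 + 470·4998 = 2893940; w2·w2 = 154·154 + 178·178 + 470·470 = 276300
λ ≈ 2893940/276300 = 10.474

λ ≈ 10.474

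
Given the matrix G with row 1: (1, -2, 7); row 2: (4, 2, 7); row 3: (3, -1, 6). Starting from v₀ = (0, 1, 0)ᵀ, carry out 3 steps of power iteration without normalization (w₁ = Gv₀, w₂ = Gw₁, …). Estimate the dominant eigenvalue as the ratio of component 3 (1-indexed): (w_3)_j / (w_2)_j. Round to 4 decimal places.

λ ≈ 8.0000

w1 = Gv₀ = (1·0 + (-2)·1 + 7·0; 4·0 + 2·1 + 7·0; 3·0 + (-1)·1 + 6·0) = (-2, 2, -1)
w2 = Gw1 = (1·(-2) + (-2)·2 + 7·(-1); 4·(-2) + 2·2 + 7·(-1); 3·(-2) + (-1)·2 + 6·(-1)) = (-13, -11, -14)
w3 = Gw2 = (-89, -172, -112)
Ratio at component: -112 / -14 = 8.0000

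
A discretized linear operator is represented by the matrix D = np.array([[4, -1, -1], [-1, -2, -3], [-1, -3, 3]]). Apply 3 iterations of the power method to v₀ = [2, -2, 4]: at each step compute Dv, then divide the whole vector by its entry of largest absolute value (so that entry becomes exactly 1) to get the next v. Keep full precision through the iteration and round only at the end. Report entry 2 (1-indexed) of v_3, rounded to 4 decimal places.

-0.5533

Dv0 = (6.00000, -10.00000, 16.00000); divide by 16.00000 → v1 = (0.37500, -0.62500, 1.00000)
Dv1 = (1.12500, -2.12500, 4.50000); divide by 4.50000 → v2 = (0.25000, -0.47222, 1.00000)
Dv2 = (0.47222, -2.30556, 4.16667); divide by 4.16667 → v3 = (0.11333, -0.55333, 1.00000)
Requested entry of v3: -166/300 = -0.5533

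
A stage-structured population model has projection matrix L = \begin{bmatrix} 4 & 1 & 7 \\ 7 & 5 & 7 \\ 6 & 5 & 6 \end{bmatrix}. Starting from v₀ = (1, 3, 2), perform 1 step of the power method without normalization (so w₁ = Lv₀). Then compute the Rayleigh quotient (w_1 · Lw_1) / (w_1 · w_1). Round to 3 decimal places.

15.602

w1 = Lv₀ = (21, 36, 33)
Lw1 = (351, 558, 504)
w1·Lw1 = 21·351 + 36·558 + 33·504 = 44091; w1·w1 = 21·21 + 36·36 + 33·33 = 2826
λ ≈ 44091/2826 = 15.602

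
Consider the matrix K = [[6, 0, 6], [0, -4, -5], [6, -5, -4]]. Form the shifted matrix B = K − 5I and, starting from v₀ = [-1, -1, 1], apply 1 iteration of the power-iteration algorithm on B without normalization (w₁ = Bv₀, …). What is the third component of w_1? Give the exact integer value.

B = K − 5I has rows (1, 0, 6); (0, -9, -5); (6, -5, -9)
w1 = Bv₀ = (1·(-1) + 0·(-1) + 6·1; 0·(-1) + (-9)·(-1) + (-5)·1; 6·(-1) + (-5)·(-1) + (-9)·1) = (5, 4, -10)
Requested component of w1: -10

-10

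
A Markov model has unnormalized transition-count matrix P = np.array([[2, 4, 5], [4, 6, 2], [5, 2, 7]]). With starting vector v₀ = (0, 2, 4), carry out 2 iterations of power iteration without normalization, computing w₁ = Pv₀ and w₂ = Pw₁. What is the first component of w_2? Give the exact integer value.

w1 = Pv₀ = (2·0 + 4·2 + 5·4; 4·0 + 6·2 + 2·4; 5·0 + 2·2 + 7·4) = (28, 20, 32)
w2 = Pw1 = (2·28 + 4·20 + 5·32; 4·28 + 6·20 + 2·32; 5·28 + 2·20 + 7·32) = (296, 296, 404)
The requested component of w2 is 296.

296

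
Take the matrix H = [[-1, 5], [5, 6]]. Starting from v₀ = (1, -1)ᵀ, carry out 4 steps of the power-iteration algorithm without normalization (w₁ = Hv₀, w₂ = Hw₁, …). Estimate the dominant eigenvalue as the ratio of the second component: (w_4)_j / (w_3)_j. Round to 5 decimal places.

10.28910

w1 = Hv₀ = ((-1)·1 + 5·(-1); 5·1 + 6·(-1)) = (-6, -1)
w2 = Hw1 = ((-1)·(-6) + 5·(-1); 5·(-6) + 6·(-1)) = (1, -36)
w3 = Hw2 = (-181, -211)
w4 = Hw3 = (-874, -2171)
Ratio at component: -2171 / -211 = 10.28910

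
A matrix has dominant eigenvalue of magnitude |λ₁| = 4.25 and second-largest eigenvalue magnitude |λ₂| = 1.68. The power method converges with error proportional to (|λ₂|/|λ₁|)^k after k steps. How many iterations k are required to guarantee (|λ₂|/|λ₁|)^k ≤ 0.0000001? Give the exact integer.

|λ₂/λ₁| = 1.68/4.25 = 0.39529
Need k ≥ ln(0.0000001) / ln(0.39529) = -16.1181 / -0.9281 ≈ 17.366
Smallest integer k satisfying the bound: 18

18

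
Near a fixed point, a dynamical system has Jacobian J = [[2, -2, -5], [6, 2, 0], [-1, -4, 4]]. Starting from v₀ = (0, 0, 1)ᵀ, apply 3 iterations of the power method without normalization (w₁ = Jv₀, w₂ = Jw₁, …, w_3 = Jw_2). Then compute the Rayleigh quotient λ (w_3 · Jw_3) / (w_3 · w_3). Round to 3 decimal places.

6.720

w1 = Jv₀ = (2·0 + (-2)·0 + (-5)·1; 6·0 + 2·0 + 0·1; (-1)·0 + (-4)·0 + 4·1) = (-5, 0, 4)
w2 = Jw1 = (2·(-5) + (-2)·0 + (-5)·4; 6·(-5) + 2·0 + 0·4; (-1)·(-5) + (-4)·0 + 4·4) = (-30, -30, 21)
w3 = Jw2 = (-105, -240, 234)
Jw3 = (-900, -1110, 2001)
w3·Jw3 = (-105)·(-900) + (-240)·(-1110) + 234·2001 = 829134; w3·w3 = (-105)·(-105) + (-240)·(-240) + 234·234 = 123381
λ ≈ 829134/123381 = 6.720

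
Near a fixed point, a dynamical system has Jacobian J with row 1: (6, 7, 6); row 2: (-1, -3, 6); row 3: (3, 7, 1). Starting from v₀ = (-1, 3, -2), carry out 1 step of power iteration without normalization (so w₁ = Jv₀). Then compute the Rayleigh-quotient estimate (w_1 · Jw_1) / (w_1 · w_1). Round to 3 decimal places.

λ ≈ -7.486

w1 = Jv₀ = (3, -20, 16)
Jw1 = (-26, 153, -115)
w1·Jw1 = 3·(-26) + (-20)·153 + 16·(-115) = -4978; w1·w1 = 3·3 + (-20)·(-20) + 16·16 = 665
λ ≈ -4978/665 = -7.486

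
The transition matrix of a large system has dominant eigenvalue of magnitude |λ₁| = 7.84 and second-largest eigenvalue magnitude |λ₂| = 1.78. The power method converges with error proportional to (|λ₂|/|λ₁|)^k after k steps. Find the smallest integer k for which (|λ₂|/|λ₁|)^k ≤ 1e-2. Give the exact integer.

4

|λ₂/λ₁| = 1.78/7.84 = 0.22704
Need k ≥ ln(1e-2) / ln(0.22704) = -4.6052 / -1.4826 ≈ 3.106
Smallest integer k satisfying the bound: 4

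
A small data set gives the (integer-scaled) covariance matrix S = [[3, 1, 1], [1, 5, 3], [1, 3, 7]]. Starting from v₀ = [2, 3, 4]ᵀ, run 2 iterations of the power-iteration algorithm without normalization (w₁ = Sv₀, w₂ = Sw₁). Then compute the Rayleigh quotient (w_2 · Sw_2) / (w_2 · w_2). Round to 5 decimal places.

w1 = Sv₀ = (3·2 + 1·3 + 1·4; 1·2 + 5·3 + 3·4; 1·2 + 3·3 + 7·4) = (13, 29, 39)
w2 = Sw1 = (3·13 + 1·29 + 1·39; 1·13 + 5·29 + 3·39; 1·13 + 3·29 + 7·39) = (107, 275, 373)
Sw2 = (969, 2601, 3543)
w2·Sw2 = 107·969 + 275·2601 + 373·3543 = 2140497; w2·w2 = 107·107 + 275·275 + 373·373 = 226203
λ ≈ 2140497/226203 = 9.46273

9.46273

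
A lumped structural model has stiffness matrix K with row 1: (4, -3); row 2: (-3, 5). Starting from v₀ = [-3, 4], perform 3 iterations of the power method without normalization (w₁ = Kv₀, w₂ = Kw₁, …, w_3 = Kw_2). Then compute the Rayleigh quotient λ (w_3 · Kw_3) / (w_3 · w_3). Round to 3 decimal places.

7.541

w1 = Kv₀ = (4·(-3) + (-3)·4; (-3)·(-3) + 5·4) = (-24, 29)
w2 = Kw1 = (4·(-24) + (-3)·29; (-3)·(-24) + 5·29) = (-183, 217)
w3 = Kw2 = (-1383, 1634)
Kw3 = (-10434, 12319)
w3·Kw3 = (-1383)·(-10434) + 1634·12319 = 34559468; w3·w3 = (-1383)·(-1383) + 1634·1634 = 4582645
λ ≈ 34559468/4582645 = 7.541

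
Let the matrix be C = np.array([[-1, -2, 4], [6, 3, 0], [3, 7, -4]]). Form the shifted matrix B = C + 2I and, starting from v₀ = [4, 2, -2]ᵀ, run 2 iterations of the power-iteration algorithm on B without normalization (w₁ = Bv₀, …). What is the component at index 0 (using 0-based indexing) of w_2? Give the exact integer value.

44

B = C + 2I has rows (1, -2, 4); (6, 5, 0); (3, 7, -2)
w1 = Bv₀ = (-8, 34, 30)
w2 = Bw1 = (44, 122, 154)
Requested component of w2: 44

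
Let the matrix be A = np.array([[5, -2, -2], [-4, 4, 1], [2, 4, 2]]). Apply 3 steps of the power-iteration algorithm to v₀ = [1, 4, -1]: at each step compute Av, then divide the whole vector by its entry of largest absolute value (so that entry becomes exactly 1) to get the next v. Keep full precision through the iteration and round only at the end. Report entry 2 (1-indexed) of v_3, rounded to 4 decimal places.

Av0 = (-1.00000, 11.00000, 16.00000); divide by 16.00000 → v1 = (-0.06250, 0.68750, 1.00000)
Av1 = (-3.68750, 4.00000, 4.62500); divide by 4.62500 → v2 = (-0.79730, 0.86486, 1.00000)
Av2 = (-7.71622, 7.64865, 3.86486); divide by -7.71622 → v3 = (1.00000, -0.99124, -0.50088)
Requested entry of v3: 566/-571 = -0.9912

-0.9912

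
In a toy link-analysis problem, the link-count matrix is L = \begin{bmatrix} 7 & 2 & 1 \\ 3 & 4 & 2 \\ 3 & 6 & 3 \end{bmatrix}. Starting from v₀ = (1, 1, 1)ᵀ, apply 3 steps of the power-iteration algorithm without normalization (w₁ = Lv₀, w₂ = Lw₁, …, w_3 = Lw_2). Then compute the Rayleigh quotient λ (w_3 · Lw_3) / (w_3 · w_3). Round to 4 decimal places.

w1 = Lv₀ = (10, 9, 12)
w2 = Lw1 = (100, 90, 120)
w3 = Lw2 = (1000, 900, 1200)
Lw3 = (10000, 9000, 12000)
w3·Lw3 = 1000·10000 + 900·9000 + 1200·12000 = 32500000; w3·w3 = 1000·1000 + 900·900 + 1200·1200 = 3250000
λ ≈ 32500000/3250000 = 10.0000

10.0000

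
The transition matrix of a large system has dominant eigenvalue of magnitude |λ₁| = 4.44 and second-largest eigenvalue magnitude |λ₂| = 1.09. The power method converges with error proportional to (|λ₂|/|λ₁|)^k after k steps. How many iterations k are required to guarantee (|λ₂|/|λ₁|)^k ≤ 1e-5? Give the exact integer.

9

|λ₂/λ₁| = 1.09/4.44 = 0.24550
Need k ≥ ln(1e-5) / ln(0.24550) = -11.5129 / -1.4045 ≈ 8.197
Smallest integer k satisfying the bound: 9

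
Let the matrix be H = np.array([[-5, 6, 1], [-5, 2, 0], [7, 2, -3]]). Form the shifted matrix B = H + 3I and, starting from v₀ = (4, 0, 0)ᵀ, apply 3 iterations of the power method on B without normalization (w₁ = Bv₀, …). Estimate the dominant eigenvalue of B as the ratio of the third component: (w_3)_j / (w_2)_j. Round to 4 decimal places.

B = H + 3I has rows (-2, 6, 1); (-5, 5, 0); (7, 2, 0)
w1 = Bv₀ = (-8, -20, 28)
w2 = Bw1 = (-76, -60, -96)
w3 = Bw2 = (-304, 80, -652)
Ratio: -652/-96 = 6.7917

6.7917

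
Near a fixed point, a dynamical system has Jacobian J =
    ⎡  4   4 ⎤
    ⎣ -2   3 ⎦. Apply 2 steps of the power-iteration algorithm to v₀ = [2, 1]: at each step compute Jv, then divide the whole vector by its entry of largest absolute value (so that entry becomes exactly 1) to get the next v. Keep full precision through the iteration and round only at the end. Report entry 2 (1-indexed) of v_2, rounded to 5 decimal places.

-0.61364

Jv0 = (12.000000, -1.000000); divide by 12.000000 → v1 = (1.000000, -0.083333)
Jv1 = (3.666667, -2.250000); divide by 3.666667 → v2 = (1.000000, -0.613636)
Requested entry of v2: -27/44 = -0.61364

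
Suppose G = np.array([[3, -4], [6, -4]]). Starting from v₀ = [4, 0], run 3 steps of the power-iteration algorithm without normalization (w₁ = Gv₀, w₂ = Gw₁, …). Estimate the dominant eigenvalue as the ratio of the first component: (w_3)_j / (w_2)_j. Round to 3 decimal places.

w1 = Gv₀ = (12, 24)
w2 = Gw1 = (-60, -24)
w3 = Gw2 = (-84, -264)
Ratio at component: -84 / -60 = 1.400

λ ≈ 1.400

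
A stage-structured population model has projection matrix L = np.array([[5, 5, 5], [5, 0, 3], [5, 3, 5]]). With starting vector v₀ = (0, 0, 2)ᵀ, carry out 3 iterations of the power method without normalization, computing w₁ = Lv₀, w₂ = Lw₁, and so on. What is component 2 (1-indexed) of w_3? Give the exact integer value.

1004

w1 = Lv₀ = (5·0 + 5·0 + 5·2; 5·0 + 0·0 + 3·2; 5·0 + 3·0 + 5·2) = (10, 6, 10)
w2 = Lw1 = (5·10 + 5·6 + 5·10; 5·10 + 0·6 + 3·10; 5·10 + 3·6 + 5·10) = (130, 80, 118)
w3 = Lw2 = (1640, 1004, 1480)
The requested component of w3 is 1004.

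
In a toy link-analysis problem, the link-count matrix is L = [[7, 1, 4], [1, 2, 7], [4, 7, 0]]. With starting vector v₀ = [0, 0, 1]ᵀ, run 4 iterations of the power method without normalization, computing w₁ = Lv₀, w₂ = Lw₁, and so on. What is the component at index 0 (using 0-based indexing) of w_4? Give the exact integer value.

5251

w1 = Lv₀ = (4, 7, 0)
w2 = Lw1 = (35, 18, 65)
w3 = Lw2 = (523, 526, 266)
w4 = Lw3 = (5251, 3437, 5774)
The requested component of w4 is 5251.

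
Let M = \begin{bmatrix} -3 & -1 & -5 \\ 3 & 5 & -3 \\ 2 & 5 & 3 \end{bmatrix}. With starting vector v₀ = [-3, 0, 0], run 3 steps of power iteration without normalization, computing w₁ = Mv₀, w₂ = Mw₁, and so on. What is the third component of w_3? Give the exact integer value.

-111

w1 = Mv₀ = ((-3)·(-3) + (-1)·0 + (-5)·0; 3·(-3) + 5·0 + (-3)·0; 2·(-3) + 5·0 + 3·0) = (9, -9, -6)
w2 = Mw1 = ((-3)·9 + (-1)·(-9) + (-5)·(-6); 3·9 + 5·(-9) + (-3)·(-6); 2·9 + 5·(-9) + 3·(-6)) = (12, 0, -45)
w3 = Mw2 = (189, 171, -111)
The requested component of w3 is -111.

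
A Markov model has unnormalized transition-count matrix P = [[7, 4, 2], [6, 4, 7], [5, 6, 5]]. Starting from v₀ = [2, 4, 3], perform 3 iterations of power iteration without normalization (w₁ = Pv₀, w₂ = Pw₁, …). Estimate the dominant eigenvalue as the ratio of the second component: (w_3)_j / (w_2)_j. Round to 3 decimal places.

15.005

w1 = Pv₀ = (7·2 + 4·4 + 2·3; 6·2 + 4·4 + 7·3; 5·2 + 6·4 + 5·3) = (36, 49, 49)
w2 = Pw1 = (7·36 + 4·49 + 2·49; 6·36 + 4·49 + 7·49; 5·36 + 6·49 + 5·49) = (546, 755, 719)
w3 = Pw2 = (8280, 11329, 10855)
Ratio at component: 11329 / 755 = 15.005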